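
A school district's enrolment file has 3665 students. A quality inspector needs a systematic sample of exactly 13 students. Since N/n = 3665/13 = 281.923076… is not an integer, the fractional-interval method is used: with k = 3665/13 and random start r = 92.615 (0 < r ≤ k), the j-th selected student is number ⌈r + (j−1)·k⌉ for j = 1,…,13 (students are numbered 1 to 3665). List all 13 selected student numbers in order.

j=1: r + 0k = 92.615 → ⌈·⌉ = 93
j=2: r + 1k = 374.538076… → ⌈·⌉ = 375
j=3: r + 2k = 656.461153… → ⌈·⌉ = 657
j=4: r + 3k = 938.384230… → ⌈·⌉ = 939
j=5: r + 4k = 1220.307307… → ⌈·⌉ = 1221
j=6: r + 5k = 1502.230384… → ⌈·⌉ = 1503
j=7: r + 6k = 1784.153461… → ⌈·⌉ = 1785
j=8: r + 7k = 2066.076538… → ⌈·⌉ = 2067
j=9: r + 8k = 2347.999615… → ⌈·⌉ = 2348
j=10: r + 9k = 2629.922692… → ⌈·⌉ = 2630
j=11: r + 10k = 2911.845769… → ⌈·⌉ = 2912
j=12: r + 11k = 3193.768846… → ⌈·⌉ = 3194
j=13: r + 12k = 3475.691923… → ⌈·⌉ = 3476

93, 375, 657, 939, 1221, 1503, 1785, 2067, 2348, 2630, 2912, 3194, 3476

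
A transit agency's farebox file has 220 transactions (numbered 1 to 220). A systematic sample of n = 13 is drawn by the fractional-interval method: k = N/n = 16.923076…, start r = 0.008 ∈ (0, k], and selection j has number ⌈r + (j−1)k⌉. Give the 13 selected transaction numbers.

j=1: r + 0k = 0.008 → ⌈·⌉ = 1
j=2: r + 1k = 16.931076… → ⌈·⌉ = 17
j=3: r + 2k = 33.854153… → ⌈·⌉ = 34
j=4: r + 3k = 50.777230… → ⌈·⌉ = 51
j=5: r + 4k = 67.700307… → ⌈·⌉ = 68
j=6: r + 5k = 84.623384… → ⌈·⌉ = 85
j=7: r + 6k = 101.546461… → ⌈·⌉ = 102
j=8: r + 7k = 118.469538… → ⌈·⌉ = 119
j=9: r + 8k = 135.392615… → ⌈·⌉ = 136
j=10: r + 9k = 152.315692… → ⌈·⌉ = 153
j=11: r + 10k = 169.238769… → ⌈·⌉ = 170
j=12: r + 11k = 186.161846… → ⌈·⌉ = 187
j=13: r + 12k = 203.084923… → ⌈·⌉ = 204

1, 17, 34, 51, 68, 85, 102, 119, 136, 153, 170, 187, 204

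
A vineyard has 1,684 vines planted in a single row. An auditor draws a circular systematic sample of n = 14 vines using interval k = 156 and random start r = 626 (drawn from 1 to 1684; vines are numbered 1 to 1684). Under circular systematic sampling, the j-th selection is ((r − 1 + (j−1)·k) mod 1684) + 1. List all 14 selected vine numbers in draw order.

Selection 1: 626
Selection 2: 626 + 156 = 782
Selection 3: 782 + 156 = 938
Selection 4: 938 + 156 = 1094
Selection 5: 1094 + 156 = 1250
Selection 6: 1250 + 156 = 1406
Selection 7: 1406 + 156 = 1562
Selection 8: 1562 + 156 = 1718 → 1718 − 1684 = 34
Selection 9: 34 + 156 = 190
Selection 10: 190 + 156 = 346
Selection 11: 346 + 156 = 502
Selection 12: 502 + 156 = 658
Selection 13: 658 + 156 = 814
Selection 14: 814 + 156 = 970

626, 782, 938, 1094, 1250, 1406, 1562, 34, 190, 346, 502, 658, 814, 970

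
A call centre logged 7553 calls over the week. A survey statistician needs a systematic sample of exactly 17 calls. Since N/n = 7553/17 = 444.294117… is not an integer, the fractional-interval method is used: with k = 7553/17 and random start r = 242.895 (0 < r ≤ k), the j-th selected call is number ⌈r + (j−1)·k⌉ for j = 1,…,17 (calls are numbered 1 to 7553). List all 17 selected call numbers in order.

243, 688, 1132, 1576, 2021, 2465, 2909, 3353, 3798, 4242, 4686, 5131, 5575, 6019, 6464, 6908, 7352

j=1: r + 0k = 242.895 → ⌈·⌉ = 243
j=2: r + 1k = 687.189117… → ⌈·⌉ = 688
j=3: r + 2k = 1131.483235… → ⌈·⌉ = 1132
j=4: r + 3k = 1575.777352… → ⌈·⌉ = 1576
j=5: r + 4k = 2020.071470… → ⌈·⌉ = 2021
j=6: r + 5k = 2464.365588… → ⌈·⌉ = 2465
j=7: r + 6k = 2908.659705… → ⌈·⌉ = 2909
j=8: r + 7k = 3352.953823… → ⌈·⌉ = 3353
j=9: r + 8k = 3797.247941… → ⌈·⌉ = 3798
j=10: r + 9k = 4241.542058… → ⌈·⌉ = 4242
j=11: r + 10k = 4685.836176… → ⌈·⌉ = 4686
j=12: r + 11k = 5130.130294… → ⌈·⌉ = 5131
j=13: r + 12k = 5574.424411… → ⌈·⌉ = 5575
j=14: r + 13k = 6018.718529… → ⌈·⌉ = 6019
j=15: r + 14k = 6463.012647… → ⌈·⌉ = 6464
j=16: r + 15k = 6907.306764… → ⌈·⌉ = 6908
j=17: r + 16k = 7351.600882… → ⌈·⌉ = 7352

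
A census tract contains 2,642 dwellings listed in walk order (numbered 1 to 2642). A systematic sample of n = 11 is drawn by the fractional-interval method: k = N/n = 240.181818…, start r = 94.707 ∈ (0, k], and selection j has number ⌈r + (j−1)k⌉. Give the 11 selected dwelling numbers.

j=1: r + 0k = 94.707 → ⌈·⌉ = 95
j=2: r + 1k = 334.888818… → ⌈·⌉ = 335
j=3: r + 2k = 575.070636… → ⌈·⌉ = 576
j=4: r + 3k = 815.252454… → ⌈·⌉ = 816
j=5: r + 4k = 1055.434272… → ⌈·⌉ = 1056
j=6: r + 5k = 1295.616090… → ⌈·⌉ = 1296
j=7: r + 6k = 1535.797909… → ⌈·⌉ = 1536
j=8: r + 7k = 1775.979727… → ⌈·⌉ = 1776
j=9: r + 8k = 2016.161545… → ⌈·⌉ = 2017
j=10: r + 9k = 2256.343363… → ⌈·⌉ = 2257
j=11: r + 10k = 2496.525181… → ⌈·⌉ = 2497

95, 335, 576, 816, 1056, 1296, 1536, 1776, 2017, 2257, 2497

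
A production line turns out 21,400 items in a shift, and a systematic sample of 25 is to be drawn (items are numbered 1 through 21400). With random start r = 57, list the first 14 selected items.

k = N/n = 21400/25 = 856
item 1: 57
item 2: 57 + 856 = 913
item 3: 913 + 856 = 1769
item 4: 1769 + 856 = 2625
item 5: 2625 + 856 = 3481
item 6: 3481 + 856 = 4337
item 7: 4337 + 856 = 5193
item 8: 5193 + 856 = 6049
item 9: 6049 + 856 = 6905
item 10: 6905 + 856 = 7761
item 11: 7761 + 856 = 8617
item 12: 8617 + 856 = 9473
item 13: 9473 + 856 = 10329
item 14: 10329 + 856 = 11185

57, 913, 1769, 2625, 3481, 4337, 5193, 6049, 6905, 7761, 8617, 9473, 10329, 11185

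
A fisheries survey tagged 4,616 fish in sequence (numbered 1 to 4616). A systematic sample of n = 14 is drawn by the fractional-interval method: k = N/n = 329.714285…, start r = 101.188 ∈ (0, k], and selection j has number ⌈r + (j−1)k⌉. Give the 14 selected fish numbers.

j=1: r + 0k = 101.188 → ⌈·⌉ = 102
j=2: r + 1k = 430.902285… → ⌈·⌉ = 431
j=3: r + 2k = 760.616571… → ⌈·⌉ = 761
j=4: r + 3k = 1090.330857… → ⌈·⌉ = 1091
j=5: r + 4k = 1420.045142… → ⌈·⌉ = 1421
j=6: r + 5k = 1749.759428… → ⌈·⌉ = 1750
j=7: r + 6k = 2079.473714… → ⌈·⌉ = 2080
j=8: r + 7k = 2409.188 → ⌈·⌉ = 2410
j=9: r + 8k = 2738.902285… → ⌈·⌉ = 2739
j=10: r + 9k = 3068.616571… → ⌈·⌉ = 3069
j=11: r + 10k = 3398.330857… → ⌈·⌉ = 3399
j=12: r + 11k = 3728.045142… → ⌈·⌉ = 3729
j=13: r + 12k = 4057.759428… → ⌈·⌉ = 4058
j=14: r + 13k = 4387.473714… → ⌈·⌉ = 4388

102, 431, 761, 1091, 1421, 1750, 2080, 2410, 2739, 3069, 3399, 3729, 4058, 4388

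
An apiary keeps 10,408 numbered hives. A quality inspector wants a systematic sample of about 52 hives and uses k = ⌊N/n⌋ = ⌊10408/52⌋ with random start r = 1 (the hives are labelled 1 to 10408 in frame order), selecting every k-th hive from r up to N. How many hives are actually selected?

k = ⌊10408/52⌋ = 200
Achieved size = ⌊(10408 − 1)/200⌋ + 1 = ⌊10407/200⌋ + 1 = 52 + 1 = 53
(last selection: 1 + 52×200 = 10401 ≤ 10408; next would be 10601 > 10408)

53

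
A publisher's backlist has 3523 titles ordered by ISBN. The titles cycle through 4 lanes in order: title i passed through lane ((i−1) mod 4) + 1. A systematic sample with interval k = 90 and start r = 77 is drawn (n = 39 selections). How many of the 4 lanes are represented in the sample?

Consecutive selections differ by k = 90, so their lane numbers differ by 90 mod 4 = 2.
gcd(90, 4) = 2, so the sample visits 4/2 = 2 distinct residues mod 4.
Start 77 is lane 1; the lanes hit are 1, 3.

2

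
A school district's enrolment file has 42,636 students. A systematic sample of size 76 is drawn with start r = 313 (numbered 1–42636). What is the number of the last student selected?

k = 42636/76 = 561
76th selection = r + (76−1)·k = 313 + 75×561 = 313 + 42075 = 42388

42388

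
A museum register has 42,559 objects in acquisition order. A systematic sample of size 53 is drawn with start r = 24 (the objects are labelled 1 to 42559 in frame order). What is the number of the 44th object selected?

34553

k = 42559/53 = 803
44th selection = r + (44−1)·k = 24 + 43×803 = 24 + 34529 = 34553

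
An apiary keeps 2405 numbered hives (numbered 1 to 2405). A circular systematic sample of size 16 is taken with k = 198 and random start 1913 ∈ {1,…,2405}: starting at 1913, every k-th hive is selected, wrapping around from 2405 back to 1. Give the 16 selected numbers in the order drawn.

1913, 2111, 2309, 102, 300, 498, 696, 894, 1092, 1290, 1488, 1686, 1884, 2082, 2280, 73

Selection 1: 1913
Selection 2: 1913 + 198 = 2111
Selection 3: 2111 + 198 = 2309
Selection 4: 2309 + 198 = 2507 → 2507 − 2405 = 102
Selection 5: 102 + 198 = 300
Selection 6: 300 + 198 = 498
Selection 7: 498 + 198 = 696
Selection 8: 696 + 198 = 894
Selection 9: 894 + 198 = 1092
Selection 10: 1092 + 198 = 1290
Selection 11: 1290 + 198 = 1488
Selection 12: 1488 + 198 = 1686
Selection 13: 1686 + 198 = 1884
Selection 14: 1884 + 198 = 2082
Selection 15: 2082 + 198 = 2280
Selection 16: 2280 + 198 = 2478 → 2478 − 2405 = 73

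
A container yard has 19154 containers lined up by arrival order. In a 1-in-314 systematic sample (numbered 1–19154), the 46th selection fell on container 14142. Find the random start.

k = 314
r = 14142 − (46−1)×314 = 14142 − 14130 = 12

12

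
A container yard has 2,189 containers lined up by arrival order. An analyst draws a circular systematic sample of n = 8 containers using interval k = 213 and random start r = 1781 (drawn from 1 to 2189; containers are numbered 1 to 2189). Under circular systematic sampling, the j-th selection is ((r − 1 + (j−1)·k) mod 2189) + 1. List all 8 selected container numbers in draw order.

Selection 1: 1781
Selection 2: 1781 + 213 = 1994
Selection 3: 1994 + 213 = 2207 → 2207 − 2189 = 18
Selection 4: 18 + 213 = 231
Selection 5: 231 + 213 = 444
Selection 6: 444 + 213 = 657
Selection 7: 657 + 213 = 870
Selection 8: 870 + 213 = 1083

1781, 1994, 18, 231, 444, 657, 870, 1083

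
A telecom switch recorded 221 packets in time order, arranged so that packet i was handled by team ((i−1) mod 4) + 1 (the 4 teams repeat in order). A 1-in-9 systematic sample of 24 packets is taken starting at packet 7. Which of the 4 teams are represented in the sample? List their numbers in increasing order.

Consecutive selections differ by k = 9, so their team numbers differ by 9 mod 4 = 1.
gcd(9, 4) = 1, so the sample visits 4/1 = 4 distinct residues mod 4.
Start 7 is team 3; the teams hit are 1, 2, 3, 4.

1, 2, 3, 4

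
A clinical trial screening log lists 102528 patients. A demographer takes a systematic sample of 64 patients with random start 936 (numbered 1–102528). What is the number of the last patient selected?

101862

k = 102528/64 = 1602
64th selection = r + (64−1)·k = 936 + 63×1602 = 936 + 100926 = 101862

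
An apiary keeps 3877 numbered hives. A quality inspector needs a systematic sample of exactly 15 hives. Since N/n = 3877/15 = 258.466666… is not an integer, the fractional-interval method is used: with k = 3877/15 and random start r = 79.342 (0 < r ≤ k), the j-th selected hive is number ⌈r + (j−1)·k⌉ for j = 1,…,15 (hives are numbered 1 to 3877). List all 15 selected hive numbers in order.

j=1: r + 0k = 79.342 → ⌈·⌉ = 80
j=2: r + 1k = 337.808666… → ⌈·⌉ = 338
j=3: r + 2k = 596.275333… → ⌈·⌉ = 597
j=4: r + 3k = 854.742 → ⌈·⌉ = 855
j=5: r + 4k = 1113.208666… → ⌈·⌉ = 1114
j=6: r + 5k = 1371.675333… → ⌈·⌉ = 1372
j=7: r + 6k = 1630.142 → ⌈·⌉ = 1631
j=8: r + 7k = 1888.608666… → ⌈·⌉ = 1889
j=9: r + 8k = 2147.075333… → ⌈·⌉ = 2148
j=10: r + 9k = 2405.542 → ⌈·⌉ = 2406
j=11: r + 10k = 2664.008666… → ⌈·⌉ = 2665
j=12: r + 11k = 2922.475333… → ⌈·⌉ = 2923
j=13: r + 12k = 3180.942 → ⌈·⌉ = 3181
j=14: r + 13k = 3439.408666… → ⌈·⌉ = 3440
j=15: r + 14k = 3697.875333… → ⌈·⌉ = 3698

80, 338, 597, 855, 1114, 1372, 1631, 1889, 2148, 2406, 2665, 2923, 3181, 3440, 3698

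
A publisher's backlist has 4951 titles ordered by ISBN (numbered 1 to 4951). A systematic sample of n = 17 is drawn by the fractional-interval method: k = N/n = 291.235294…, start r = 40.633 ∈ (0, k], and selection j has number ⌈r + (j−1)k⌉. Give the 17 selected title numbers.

j=1: r + 0k = 40.633 → ⌈·⌉ = 41
j=2: r + 1k = 331.868294… → ⌈·⌉ = 332
j=3: r + 2k = 623.103588… → ⌈·⌉ = 624
j=4: r + 3k = 914.338882… → ⌈·⌉ = 915
j=5: r + 4k = 1205.574176… → ⌈·⌉ = 1206
j=6: r + 5k = 1496.809470… → ⌈·⌉ = 1497
j=7: r + 6k = 1788.044764… → ⌈·⌉ = 1789
j=8: r + 7k = 2079.280058… → ⌈·⌉ = 2080
j=9: r + 8k = 2370.515352… → ⌈·⌉ = 2371
j=10: r + 9k = 2661.750647… → ⌈·⌉ = 2662
j=11: r + 10k = 2952.985941… → ⌈·⌉ = 2953
j=12: r + 11k = 3244.221235… → ⌈·⌉ = 3245
j=13: r + 12k = 3535.456529… → ⌈·⌉ = 3536
j=14: r + 13k = 3826.691823… → ⌈·⌉ = 3827
j=15: r + 14k = 4117.927117… → ⌈·⌉ = 4118
j=16: r + 15k = 4409.162411… → ⌈·⌉ = 4410
j=17: r + 16k = 4700.397705… → ⌈·⌉ = 4701

41, 332, 624, 915, 1206, 1497, 1789, 2080, 2371, 2662, 2953, 3245, 3536, 3827, 4118, 4410, 4701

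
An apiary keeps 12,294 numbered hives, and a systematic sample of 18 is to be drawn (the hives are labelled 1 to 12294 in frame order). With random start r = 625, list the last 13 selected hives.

k = N/n = 12294/18 = 683
6th selection = 625 + 5×683 = 4040
7th: 4040 + 683 = 4723
8th: 4723 + 683 = 5406
9th: 5406 + 683 = 6089
10th: 6089 + 683 = 6772
11th: 6772 + 683 = 7455
12th: 7455 + 683 = 8138
13th: 8138 + 683 = 8821
14th: 8821 + 683 = 9504
15th: 9504 + 683 = 10187
16th: 10187 + 683 = 10870
17th: 10870 + 683 = 11553
18th: 11553 + 683 = 12236

4040, 4723, 5406, 6089, 6772, 7455, 8138, 8821, 9504, 10187, 10870, 11553, 12236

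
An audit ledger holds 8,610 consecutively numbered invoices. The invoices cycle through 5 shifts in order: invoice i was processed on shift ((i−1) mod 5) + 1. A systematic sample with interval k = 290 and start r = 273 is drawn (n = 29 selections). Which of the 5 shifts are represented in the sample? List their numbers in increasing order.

3

Consecutive selections differ by k = 290, so their shift numbers differ by 290 mod 5 = 0.
gcd(290, 5) = 5, so the sample visits 5/5 = 1 distinct residues mod 5.
Start 273 is shift 3; the shifts hit are 3.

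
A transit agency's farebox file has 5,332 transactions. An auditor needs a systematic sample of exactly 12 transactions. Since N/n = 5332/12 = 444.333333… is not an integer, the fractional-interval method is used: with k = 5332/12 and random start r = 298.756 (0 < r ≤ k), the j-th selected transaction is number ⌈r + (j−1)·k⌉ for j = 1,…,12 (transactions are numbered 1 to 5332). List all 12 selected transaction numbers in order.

j=1: r + 0k = 298.756 → ⌈·⌉ = 299
j=2: r + 1k = 743.089333… → ⌈·⌉ = 744
j=3: r + 2k = 1187.422666… → ⌈·⌉ = 1188
j=4: r + 3k = 1631.756 → ⌈·⌉ = 1632
j=5: r + 4k = 2076.089333… → ⌈·⌉ = 2077
j=6: r + 5k = 2520.422666… → ⌈·⌉ = 2521
j=7: r + 6k = 2964.756 → ⌈·⌉ = 2965
j=8: r + 7k = 3409.089333… → ⌈·⌉ = 3410
j=9: r + 8k = 3853.422666… → ⌈·⌉ = 3854
j=10: r + 9k = 4297.756 → ⌈·⌉ = 4298
j=11: r + 10k = 4742.089333… → ⌈·⌉ = 4743
j=12: r + 11k = 5186.422666… → ⌈·⌉ = 5187

299, 744, 1188, 1632, 2077, 2521, 2965, 3410, 3854, 4298, 4743, 5187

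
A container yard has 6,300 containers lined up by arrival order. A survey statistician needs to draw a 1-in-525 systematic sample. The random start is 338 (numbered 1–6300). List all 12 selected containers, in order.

338, 863, 1388, 1913, 2438, 2963, 3488, 4013, 4538, 5063, 5588, 6113

container 1: 338
container 2: 338 + 525 = 863
container 3: 863 + 525 = 1388
container 4: 1388 + 525 = 1913
container 5: 1913 + 525 = 2438
container 6: 2438 + 525 = 2963
container 7: 2963 + 525 = 3488
container 8: 3488 + 525 = 4013
container 9: 4013 + 525 = 4538
container 10: 4538 + 525 = 5063
container 11: 5063 + 525 = 5588
container 12: 5588 + 525 = 6113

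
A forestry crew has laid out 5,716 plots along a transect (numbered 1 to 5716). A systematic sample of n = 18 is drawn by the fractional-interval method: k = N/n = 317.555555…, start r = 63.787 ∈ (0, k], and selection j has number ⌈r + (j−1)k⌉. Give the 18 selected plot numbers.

j=1: r + 0k = 63.787 → ⌈·⌉ = 64
j=2: r + 1k = 381.342555… → ⌈·⌉ = 382
j=3: r + 2k = 698.898111… → ⌈·⌉ = 699
j=4: r + 3k = 1016.453666… → ⌈·⌉ = 1017
j=5: r + 4k = 1334.009222… → ⌈·⌉ = 1335
j=6: r + 5k = 1651.564777… → ⌈·⌉ = 1652
j=7: r + 6k = 1969.120333… → ⌈·⌉ = 1970
j=8: r + 7k = 2286.675888… → ⌈·⌉ = 2287
j=9: r + 8k = 2604.231444… → ⌈·⌉ = 2605
j=10: r + 9k = 2921.787 → ⌈·⌉ = 2922
j=11: r + 10k = 3239.342555… → ⌈·⌉ = 3240
j=12: r + 11k = 3556.898111… → ⌈·⌉ = 3557
j=13: r + 12k = 3874.453666… → ⌈·⌉ = 3875
j=14: r + 13k = 4192.009222… → ⌈·⌉ = 4193
j=15: r + 14k = 4509.564777… → ⌈·⌉ = 4510
j=16: r + 15k = 4827.120333… → ⌈·⌉ = 4828
j=17: r + 16k = 5144.675888… → ⌈·⌉ = 5145
j=18: r + 17k = 5462.231444… → ⌈·⌉ = 5463

64, 382, 699, 1017, 1335, 1652, 1970, 2287, 2605, 2922, 3240, 3557, 3875, 4193, 4510, 4828, 5145, 5463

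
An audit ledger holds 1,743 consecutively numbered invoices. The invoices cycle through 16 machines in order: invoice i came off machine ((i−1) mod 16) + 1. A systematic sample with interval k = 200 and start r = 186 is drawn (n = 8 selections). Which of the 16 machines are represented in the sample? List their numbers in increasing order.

2, 10

Consecutive selections differ by k = 200, so their machine numbers differ by 200 mod 16 = 8.
gcd(200, 16) = 8, so the sample visits 16/8 = 2 distinct residues mod 16.
Start 186 is machine 10; the machines hit are 2, 10.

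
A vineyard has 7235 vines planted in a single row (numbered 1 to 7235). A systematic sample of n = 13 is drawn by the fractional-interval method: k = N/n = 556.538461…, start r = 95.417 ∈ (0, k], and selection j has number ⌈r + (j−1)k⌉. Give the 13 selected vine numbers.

96, 652, 1209, 1766, 2322, 2879, 3435, 3992, 4548, 5105, 5661, 6218, 6774

j=1: r + 0k = 95.417 → ⌈·⌉ = 96
j=2: r + 1k = 651.955461… → ⌈·⌉ = 652
j=3: r + 2k = 1208.493923… → ⌈·⌉ = 1209
j=4: r + 3k = 1765.032384… → ⌈·⌉ = 1766
j=5: r + 4k = 2321.570846… → ⌈·⌉ = 2322
j=6: r + 5k = 2878.109307… → ⌈·⌉ = 2879
j=7: r + 6k = 3434.647769… → ⌈·⌉ = 3435
j=8: r + 7k = 3991.186230… → ⌈·⌉ = 3992
j=9: r + 8k = 4547.724692… → ⌈·⌉ = 4548
j=10: r + 9k = 5104.263153… → ⌈·⌉ = 5105
j=11: r + 10k = 5660.801615… → ⌈·⌉ = 5661
j=12: r + 11k = 6217.340076… → ⌈·⌉ = 6218
j=13: r + 12k = 6773.878538… → ⌈·⌉ = 6774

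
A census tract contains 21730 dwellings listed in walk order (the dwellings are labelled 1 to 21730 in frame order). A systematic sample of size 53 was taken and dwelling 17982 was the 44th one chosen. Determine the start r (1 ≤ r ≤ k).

k = 21730/53 = 410
r = 17982 − (44−1)×410 = 17982 − 17630 = 352

352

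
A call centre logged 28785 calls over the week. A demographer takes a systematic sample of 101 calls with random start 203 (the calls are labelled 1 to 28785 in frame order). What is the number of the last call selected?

k = 28785/101 = 285
101st selection = r + (101−1)·k = 203 + 100×285 = 203 + 28500 = 28703

28703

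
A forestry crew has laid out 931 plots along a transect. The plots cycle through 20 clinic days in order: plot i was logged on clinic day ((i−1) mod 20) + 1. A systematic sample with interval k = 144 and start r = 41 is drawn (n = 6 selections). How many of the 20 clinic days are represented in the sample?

Consecutive selections differ by k = 144, so their clinic day numbers differ by 144 mod 20 = 4.
gcd(144, 20) = 4, so the sample visits 20/4 = 5 distinct residues mod 20.
Start 41 is clinic day 1; the clinic days hit are 1, 5, 9, 13, 17.

5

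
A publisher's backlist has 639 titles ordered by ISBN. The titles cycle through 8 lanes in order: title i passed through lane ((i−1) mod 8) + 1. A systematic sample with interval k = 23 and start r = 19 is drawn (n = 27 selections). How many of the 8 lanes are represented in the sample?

Consecutive selections differ by k = 23, so their lane numbers differ by 23 mod 8 = 7.
gcd(23, 8) = 1, so the sample visits 8/1 = 8 distinct residues mod 8.
Start 19 is lane 3; the lanes hit are 1, 2, 3, 4, 5, 6, 7, 8.

8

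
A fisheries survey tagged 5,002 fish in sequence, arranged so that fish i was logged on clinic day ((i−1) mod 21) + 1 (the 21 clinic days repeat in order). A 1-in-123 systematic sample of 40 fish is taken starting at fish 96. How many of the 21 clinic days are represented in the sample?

7

Consecutive selections differ by k = 123, so their clinic day numbers differ by 123 mod 21 = 18.
gcd(123, 21) = 3, so the sample visits 21/3 = 7 distinct residues mod 21.
Start 96 is clinic day 12; the clinic days hit are 3, 6, 9, 12, 15, 18, 21.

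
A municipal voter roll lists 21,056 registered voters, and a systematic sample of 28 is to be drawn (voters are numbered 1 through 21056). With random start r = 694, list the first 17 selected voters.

694, 1446, 2198, 2950, 3702, 4454, 5206, 5958, 6710, 7462, 8214, 8966, 9718, 10470, 11222, 11974, 12726

k = N/n = 21056/28 = 752
voter 1: 694
voter 2: 694 + 752 = 1446
voter 3: 1446 + 752 = 2198
voter 4: 2198 + 752 = 2950
voter 5: 2950 + 752 = 3702
voter 6: 3702 + 752 = 4454
voter 7: 4454 + 752 = 5206
voter 8: 5206 + 752 = 5958
voter 9: 5958 + 752 = 6710
voter 10: 6710 + 752 = 7462
voter 11: 7462 + 752 = 8214
voter 12: 8214 + 752 = 8966
voter 13: 8966 + 752 = 9718
voter 14: 9718 + 752 = 10470
voter 15: 10470 + 752 = 11222
voter 16: 11222 + 752 = 11974
voter 17: 11974 + 752 = 12726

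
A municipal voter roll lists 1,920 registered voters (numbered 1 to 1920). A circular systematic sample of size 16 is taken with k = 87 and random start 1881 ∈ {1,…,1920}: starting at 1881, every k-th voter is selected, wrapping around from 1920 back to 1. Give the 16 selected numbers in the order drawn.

1881, 48, 135, 222, 309, 396, 483, 570, 657, 744, 831, 918, 1005, 1092, 1179, 1266

Selection 1: 1881
Selection 2: 1881 + 87 = 1968 → 1968 − 1920 = 48
Selection 3: 48 + 87 = 135
Selection 4: 135 + 87 = 222
Selection 5: 222 + 87 = 309
Selection 6: 309 + 87 = 396
Selection 7: 396 + 87 = 483
Selection 8: 483 + 87 = 570
Selection 9: 570 + 87 = 657
Selection 10: 657 + 87 = 744
Selection 11: 744 + 87 = 831
Selection 12: 831 + 87 = 918
Selection 13: 918 + 87 = 1005
Selection 14: 1005 + 87 = 1092
Selection 15: 1092 + 87 = 1179
Selection 16: 1179 + 87 = 1266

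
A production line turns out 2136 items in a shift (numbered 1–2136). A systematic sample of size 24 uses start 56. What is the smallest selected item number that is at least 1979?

2014

k = 2136/24 = 89
Steps past start: ⌈(1979 − 56)/89⌉ = ⌈1923/89⌉ = 22
Selected item: 56 + 22×89 = 2014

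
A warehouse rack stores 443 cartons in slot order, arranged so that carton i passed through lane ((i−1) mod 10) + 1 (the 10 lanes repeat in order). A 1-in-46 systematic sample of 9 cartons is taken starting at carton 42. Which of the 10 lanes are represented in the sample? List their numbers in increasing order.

Consecutive selections differ by k = 46, so their lane numbers differ by 46 mod 10 = 6.
gcd(46, 10) = 2, so the sample visits 10/2 = 5 distinct residues mod 10.
Start 42 is lane 2; the lanes hit are 2, 4, 6, 8, 10.

2, 4, 6, 8, 10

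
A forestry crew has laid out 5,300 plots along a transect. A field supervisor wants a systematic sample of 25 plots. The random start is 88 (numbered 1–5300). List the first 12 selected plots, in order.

k = N/n = 5300/25 = 212
plot 1: 88
plot 2: 88 + 212 = 300
plot 3: 300 + 212 = 512
plot 4: 512 + 212 = 724
plot 5: 724 + 212 = 936
plot 6: 936 + 212 = 1148
plot 7: 1148 + 212 = 1360
plot 8: 1360 + 212 = 1572
plot 9: 1572 + 212 = 1784
plot 10: 1784 + 212 = 1996
plot 11: 1996 + 212 = 2208
plot 12: 2208 + 212 = 2420

88, 300, 512, 724, 936, 1148, 1360, 1572, 1784, 1996, 2208, 2420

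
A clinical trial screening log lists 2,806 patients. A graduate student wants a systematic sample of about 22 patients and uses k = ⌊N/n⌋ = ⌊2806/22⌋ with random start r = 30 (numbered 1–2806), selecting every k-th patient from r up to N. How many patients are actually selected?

k = ⌊2806/22⌋ = 127
Achieved size = ⌊(2806 − 30)/127⌋ + 1 = ⌊2776/127⌋ + 1 = 21 + 1 = 22
(last selection: 30 + 21×127 = 2697 ≤ 2806; next would be 2824 > 2806)

22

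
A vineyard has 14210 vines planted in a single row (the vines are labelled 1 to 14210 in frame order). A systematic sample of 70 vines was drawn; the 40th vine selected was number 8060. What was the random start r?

143

k = 14210/70 = 203
r = 8060 − (40−1)×203 = 8060 − 7917 = 143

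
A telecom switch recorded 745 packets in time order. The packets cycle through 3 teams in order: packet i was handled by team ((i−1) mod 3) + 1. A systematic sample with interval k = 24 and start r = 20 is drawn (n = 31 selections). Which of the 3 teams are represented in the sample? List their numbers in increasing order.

2

Consecutive selections differ by k = 24, so their team numbers differ by 24 mod 3 = 0.
gcd(24, 3) = 3, so the sample visits 3/3 = 1 distinct residues mod 3.
Start 20 is team 2; the teams hit are 2.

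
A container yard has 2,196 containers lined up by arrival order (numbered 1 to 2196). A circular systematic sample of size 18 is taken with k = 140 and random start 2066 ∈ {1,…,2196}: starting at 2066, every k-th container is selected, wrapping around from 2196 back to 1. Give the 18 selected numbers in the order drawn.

2066, 10, 150, 290, 430, 570, 710, 850, 990, 1130, 1270, 1410, 1550, 1690, 1830, 1970, 2110, 54

Selection 1: 2066
Selection 2: 2066 + 140 = 2206 → 2206 − 2196 = 10
Selection 3: 10 + 140 = 150
Selection 4: 150 + 140 = 290
Selection 5: 290 + 140 = 430
Selection 6: 430 + 140 = 570
Selection 7: 570 + 140 = 710
Selection 8: 710 + 140 = 850
Selection 9: 850 + 140 = 990
Selection 10: 990 + 140 = 1130
Selection 11: 1130 + 140 = 1270
Selection 12: 1270 + 140 = 1410
Selection 13: 1410 + 140 = 1550
Selection 14: 1550 + 140 = 1690
Selection 15: 1690 + 140 = 1830
Selection 16: 1830 + 140 = 1970
Selection 17: 1970 + 140 = 2110
Selection 18: 2110 + 140 = 2250 → 2250 − 2196 = 54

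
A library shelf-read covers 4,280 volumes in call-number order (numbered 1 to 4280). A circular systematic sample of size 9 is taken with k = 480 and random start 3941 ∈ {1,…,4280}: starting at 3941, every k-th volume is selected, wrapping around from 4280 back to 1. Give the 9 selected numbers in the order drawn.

3941, 141, 621, 1101, 1581, 2061, 2541, 3021, 3501

Selection 1: 3941
Selection 2: 3941 + 480 = 4421 → 4421 − 4280 = 141
Selection 3: 141 + 480 = 621
Selection 4: 621 + 480 = 1101
Selection 5: 1101 + 480 = 1581
Selection 6: 1581 + 480 = 2061
Selection 7: 2061 + 480 = 2541
Selection 8: 2541 + 480 = 3021
Selection 9: 3021 + 480 = 3501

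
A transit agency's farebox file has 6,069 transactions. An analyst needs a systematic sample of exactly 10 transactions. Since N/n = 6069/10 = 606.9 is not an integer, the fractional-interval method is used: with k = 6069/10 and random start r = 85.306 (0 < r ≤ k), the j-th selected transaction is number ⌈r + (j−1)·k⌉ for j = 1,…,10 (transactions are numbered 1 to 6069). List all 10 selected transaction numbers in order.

86, 693, 1300, 1907, 2513, 3120, 3727, 4334, 4941, 5548

j=1: r + 0k = 85.306 → ⌈·⌉ = 86
j=2: r + 1k = 692.206 → ⌈·⌉ = 693
j=3: r + 2k = 1299.106 → ⌈·⌉ = 1300
j=4: r + 3k = 1906.006 → ⌈·⌉ = 1907
j=5: r + 4k = 2512.906 → ⌈·⌉ = 2513
j=6: r + 5k = 3119.806 → ⌈·⌉ = 3120
j=7: r + 6k = 3726.706 → ⌈·⌉ = 3727
j=8: r + 7k = 4333.606 → ⌈·⌉ = 4334
j=9: r + 8k = 4940.506 → ⌈·⌉ = 4941
j=10: r + 9k = 5547.406 → ⌈·⌉ = 5548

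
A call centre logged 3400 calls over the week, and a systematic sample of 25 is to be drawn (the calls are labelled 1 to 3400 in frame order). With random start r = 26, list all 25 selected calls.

k = N/n = 3400/25 = 136
call 1: 26
call 2: 26 + 136 = 162
call 3: 162 + 136 = 298
call 4: 298 + 136 = 434
call 5: 434 + 136 = 570
call 6: 570 + 136 = 706
call 7: 706 + 136 = 842
call 8: 842 + 136 = 978
call 9: 978 + 136 = 1114
call 10: 1114 + 136 = 1250
call 11: 1250 + 136 = 1386
call 12: 1386 + 136 = 1522
call 13: 1522 + 136 = 1658
call 14: 1658 + 136 = 1794
call 15: 1794 + 136 = 1930
call 16: 1930 + 136 = 2066
call 17: 2066 + 136 = 2202
call 18: 2202 + 136 = 2338
call 19: 2338 + 136 = 2474
call 20: 2474 + 136 = 2610
call 21: 2610 + 136 = 2746
call 22: 2746 + 136 = 2882
call 23: 2882 + 136 = 3018
call 24: 3018 + 136 = 3154
call 25: 3154 + 136 = 3290

26, 162, 298, 434, 570, 706, 842, 978, 1114, 1250, 1386, 1522, 1658, 1794, 1930, 2066, 2202, 2338, 2474, 2610, 2746, 2882, 3018, 3154, 3290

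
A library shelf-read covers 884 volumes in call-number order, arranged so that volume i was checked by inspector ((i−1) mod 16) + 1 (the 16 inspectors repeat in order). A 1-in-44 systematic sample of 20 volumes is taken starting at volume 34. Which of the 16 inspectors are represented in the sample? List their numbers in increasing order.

Consecutive selections differ by k = 44, so their inspector numbers differ by 44 mod 16 = 12.
gcd(44, 16) = 4, so the sample visits 16/4 = 4 distinct residues mod 16.
Start 34 is inspector 2; the inspectors hit are 2, 6, 10, 14.

2, 6, 10, 14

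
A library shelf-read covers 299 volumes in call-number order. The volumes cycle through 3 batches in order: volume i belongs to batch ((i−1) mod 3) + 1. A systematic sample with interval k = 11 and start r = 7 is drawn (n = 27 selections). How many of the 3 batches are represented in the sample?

Consecutive selections differ by k = 11, so their batch numbers differ by 11 mod 3 = 2.
gcd(11, 3) = 1, so the sample visits 3/1 = 3 distinct residues mod 3.
Start 7 is batch 1; the batches hit are 1, 2, 3.

3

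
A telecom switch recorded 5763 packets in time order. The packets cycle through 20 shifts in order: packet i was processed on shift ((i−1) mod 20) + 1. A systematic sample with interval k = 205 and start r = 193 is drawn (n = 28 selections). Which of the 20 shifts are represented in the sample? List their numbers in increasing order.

3, 8, 13, 18

Consecutive selections differ by k = 205, so their shift numbers differ by 205 mod 20 = 5.
gcd(205, 20) = 5, so the sample visits 20/5 = 4 distinct residues mod 20.
Start 193 is shift 13; the shifts hit are 3, 8, 13, 18.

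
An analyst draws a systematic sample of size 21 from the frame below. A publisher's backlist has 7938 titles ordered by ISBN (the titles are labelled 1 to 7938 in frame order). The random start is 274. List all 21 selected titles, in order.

274, 652, 1030, 1408, 1786, 2164, 2542, 2920, 3298, 3676, 4054, 4432, 4810, 5188, 5566, 5944, 6322, 6700, 7078, 7456, 7834

k = N/n = 7938/21 = 378
title 1: 274
title 2: 274 + 378 = 652
title 3: 652 + 378 = 1030
title 4: 1030 + 378 = 1408
title 5: 1408 + 378 = 1786
title 6: 1786 + 378 = 2164
title 7: 2164 + 378 = 2542
title 8: 2542 + 378 = 2920
title 9: 2920 + 378 = 3298
title 10: 3298 + 378 = 3676
title 11: 3676 + 378 = 4054
title 12: 4054 + 378 = 4432
title 13: 4432 + 378 = 4810
title 14: 4810 + 378 = 5188
title 15: 5188 + 378 = 5566
title 16: 5566 + 378 = 5944
title 17: 5944 + 378 = 6322
title 18: 6322 + 378 = 6700
title 19: 6700 + 378 = 7078
title 20: 7078 + 378 = 7456
title 21: 7456 + 378 = 7834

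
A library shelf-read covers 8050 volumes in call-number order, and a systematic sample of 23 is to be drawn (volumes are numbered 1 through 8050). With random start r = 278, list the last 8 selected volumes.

k = N/n = 8050/23 = 350
16th selection = 278 + 15×350 = 5528
17th: 5528 + 350 = 5878
18th: 5878 + 350 = 6228
19th: 6228 + 350 = 6578
20th: 6578 + 350 = 6928
21st: 6928 + 350 = 7278
22nd: 7278 + 350 = 7628
23rd: 7628 + 350 = 7978

5528, 5878, 6228, 6578, 6928, 7278, 7628, 7978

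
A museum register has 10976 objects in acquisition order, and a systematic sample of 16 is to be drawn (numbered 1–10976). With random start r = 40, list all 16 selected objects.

40, 726, 1412, 2098, 2784, 3470, 4156, 4842, 5528, 6214, 6900, 7586, 8272, 8958, 9644, 10330

k = N/n = 10976/16 = 686
object 1: 40
object 2: 40 + 686 = 726
object 3: 726 + 686 = 1412
object 4: 1412 + 686 = 2098
object 5: 2098 + 686 = 2784
object 6: 2784 + 686 = 3470
object 7: 3470 + 686 = 4156
object 8: 4156 + 686 = 4842
object 9: 4842 + 686 = 5528
object 10: 5528 + 686 = 6214
object 11: 6214 + 686 = 6900
object 12: 6900 + 686 = 7586
object 13: 7586 + 686 = 8272
object 14: 8272 + 686 = 8958
object 15: 8958 + 686 = 9644
object 16: 9644 + 686 = 10330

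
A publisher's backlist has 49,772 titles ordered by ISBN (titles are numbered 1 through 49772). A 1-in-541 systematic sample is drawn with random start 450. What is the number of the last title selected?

49681

k = 541
92nd selection = r + (92−1)·k = 450 + 91×541 = 450 + 49231 = 49681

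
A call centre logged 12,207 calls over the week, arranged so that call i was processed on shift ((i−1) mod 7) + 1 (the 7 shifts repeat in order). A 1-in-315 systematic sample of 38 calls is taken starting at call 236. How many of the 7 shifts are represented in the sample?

Consecutive selections differ by k = 315, so their shift numbers differ by 315 mod 7 = 0.
gcd(315, 7) = 7, so the sample visits 7/7 = 1 distinct residues mod 7.
Start 236 is shift 5; the shifts hit are 5.

1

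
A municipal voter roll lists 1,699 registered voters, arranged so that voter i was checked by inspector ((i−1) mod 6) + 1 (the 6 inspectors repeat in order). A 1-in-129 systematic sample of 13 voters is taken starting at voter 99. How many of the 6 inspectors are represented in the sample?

Consecutive selections differ by k = 129, so their inspector numbers differ by 129 mod 6 = 3.
gcd(129, 6) = 3, so the sample visits 6/3 = 2 distinct residues mod 6.
Start 99 is inspector 3; the inspectors hit are 3, 6.

2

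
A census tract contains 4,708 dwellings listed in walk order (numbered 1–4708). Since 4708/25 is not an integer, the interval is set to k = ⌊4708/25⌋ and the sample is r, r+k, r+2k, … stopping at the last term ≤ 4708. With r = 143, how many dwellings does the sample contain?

25

k = ⌊4708/25⌋ = 188
Achieved size = ⌊(4708 − 143)/188⌋ + 1 = ⌊4565/188⌋ + 1 = 24 + 1 = 25
(last selection: 143 + 24×188 = 4655 ≤ 4708; next would be 4843 > 4708)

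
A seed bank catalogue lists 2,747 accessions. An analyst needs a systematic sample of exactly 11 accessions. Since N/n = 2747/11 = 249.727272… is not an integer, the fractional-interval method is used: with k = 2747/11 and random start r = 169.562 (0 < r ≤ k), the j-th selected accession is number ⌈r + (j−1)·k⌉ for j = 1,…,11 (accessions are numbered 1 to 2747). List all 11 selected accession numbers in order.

170, 420, 670, 919, 1169, 1419, 1668, 1918, 2168, 2418, 2667

j=1: r + 0k = 169.562 → ⌈·⌉ = 170
j=2: r + 1k = 419.289272… → ⌈·⌉ = 420
j=3: r + 2k = 669.016545… → ⌈·⌉ = 670
j=4: r + 3k = 918.743818… → ⌈·⌉ = 919
j=5: r + 4k = 1168.471090… → ⌈·⌉ = 1169
j=6: r + 5k = 1418.198363… → ⌈·⌉ = 1419
j=7: r + 6k = 1667.925636… → ⌈·⌉ = 1668
j=8: r + 7k = 1917.652909… → ⌈·⌉ = 1918
j=9: r + 8k = 2167.380181… → ⌈·⌉ = 2168
j=10: r + 9k = 2417.107454… → ⌈·⌉ = 2418
j=11: r + 10k = 2666.834727… → ⌈·⌉ = 2667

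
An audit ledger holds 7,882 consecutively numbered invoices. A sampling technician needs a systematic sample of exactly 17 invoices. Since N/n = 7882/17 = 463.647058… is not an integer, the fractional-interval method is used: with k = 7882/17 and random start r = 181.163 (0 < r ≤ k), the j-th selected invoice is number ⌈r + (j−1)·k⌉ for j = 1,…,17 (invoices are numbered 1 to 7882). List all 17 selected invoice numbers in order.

182, 645, 1109, 1573, 2036, 2500, 2964, 3427, 3891, 4354, 4818, 5282, 5745, 6209, 6673, 7136, 7600

j=1: r + 0k = 181.163 → ⌈·⌉ = 182
j=2: r + 1k = 644.810058… → ⌈·⌉ = 645
j=3: r + 2k = 1108.457117… → ⌈·⌉ = 1109
j=4: r + 3k = 1572.104176… → ⌈·⌉ = 1573
j=5: r + 4k = 2035.751235… → ⌈·⌉ = 2036
j=6: r + 5k = 2499.398294… → ⌈·⌉ = 2500
j=7: r + 6k = 2963.045352… → ⌈·⌉ = 2964
j=8: r + 7k = 3426.692411… → ⌈·⌉ = 3427
j=9: r + 8k = 3890.339470… → ⌈·⌉ = 3891
j=10: r + 9k = 4353.986529… → ⌈·⌉ = 4354
j=11: r + 10k = 4817.633588… → ⌈·⌉ = 4818
j=12: r + 11k = 5281.280647… → ⌈·⌉ = 5282
j=13: r + 12k = 5744.927705… → ⌈·⌉ = 5745
j=14: r + 13k = 6208.574764… → ⌈·⌉ = 6209
j=15: r + 14k = 6672.221823… → ⌈·⌉ = 6673
j=16: r + 15k = 7135.868882… → ⌈·⌉ = 7136
j=17: r + 16k = 7599.515941… → ⌈·⌉ = 7600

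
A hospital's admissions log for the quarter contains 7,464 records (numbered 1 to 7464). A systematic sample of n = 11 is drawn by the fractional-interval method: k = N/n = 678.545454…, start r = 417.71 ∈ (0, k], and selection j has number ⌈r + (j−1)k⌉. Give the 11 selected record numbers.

418, 1097, 1775, 2454, 3132, 3811, 4489, 5168, 5847, 6525, 7204

j=1: r + 0k = 417.71 → ⌈·⌉ = 418
j=2: r + 1k = 1096.255454… → ⌈·⌉ = 1097
j=3: r + 2k = 1774.800909… → ⌈·⌉ = 1775
j=4: r + 3k = 2453.346363… → ⌈·⌉ = 2454
j=5: r + 4k = 3131.891818… → ⌈·⌉ = 3132
j=6: r + 5k = 3810.437272… → ⌈·⌉ = 3811
j=7: r + 6k = 4488.982727… → ⌈·⌉ = 4489
j=8: r + 7k = 5167.528181… → ⌈·⌉ = 5168
j=9: r + 8k = 5846.073636… → ⌈·⌉ = 5847
j=10: r + 9k = 6524.619090… → ⌈·⌉ = 6525
j=11: r + 10k = 7203.164545… → ⌈·⌉ = 7204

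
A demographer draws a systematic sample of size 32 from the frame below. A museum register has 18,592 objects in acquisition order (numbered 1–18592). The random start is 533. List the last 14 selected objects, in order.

10991, 11572, 12153, 12734, 13315, 13896, 14477, 15058, 15639, 16220, 16801, 17382, 17963, 18544

k = N/n = 18592/32 = 581
19th selection = 533 + 18×581 = 10991
20th: 10991 + 581 = 11572
21st: 11572 + 581 = 12153
22nd: 12153 + 581 = 12734
23rd: 12734 + 581 = 13315
24th: 13315 + 581 = 13896
25th: 13896 + 581 = 14477
26th: 14477 + 581 = 15058
27th: 15058 + 581 = 15639
28th: 15639 + 581 = 16220
29th: 16220 + 581 = 16801
30th: 16801 + 581 = 17382
31st: 17382 + 581 = 17963
32nd: 17963 + 581 = 18544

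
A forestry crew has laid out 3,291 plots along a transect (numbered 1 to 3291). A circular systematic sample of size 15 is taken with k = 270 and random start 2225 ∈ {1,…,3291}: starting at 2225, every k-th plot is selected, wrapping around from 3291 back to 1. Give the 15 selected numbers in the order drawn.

Selection 1: 2225
Selection 2: 2225 + 270 = 2495
Selection 3: 2495 + 270 = 2765
Selection 4: 2765 + 270 = 3035
Selection 5: 3035 + 270 = 3305 → 3305 − 3291 = 14
Selection 6: 14 + 270 = 284
Selection 7: 284 + 270 = 554
Selection 8: 554 + 270 = 824
Selection 9: 824 + 270 = 1094
Selection 10: 1094 + 270 = 1364
Selection 11: 1364 + 270 = 1634
Selection 12: 1634 + 270 = 1904
Selection 13: 1904 + 270 = 2174
Selection 14: 2174 + 270 = 2444
Selection 15: 2444 + 270 = 2714

2225, 2495, 2765, 3035, 14, 284, 554, 824, 1094, 1364, 1634, 1904, 2174, 2444, 2714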